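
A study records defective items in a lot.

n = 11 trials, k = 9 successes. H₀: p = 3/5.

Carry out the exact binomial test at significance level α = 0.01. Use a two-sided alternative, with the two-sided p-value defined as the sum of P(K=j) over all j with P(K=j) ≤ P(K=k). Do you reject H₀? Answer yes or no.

reject H₀: no

Exact binomial: n=11, k=9, p₀=3/5=0.6000
P(X=j) = C(n,j)·p₀^j·(1−p₀)^(n−j); p = Σ P(X=j) over j with P(X=j) ≤ P(X=9)
p-value (two-sided) = 0.21827
At α=0.01: p ≥ α → fail to reject H₀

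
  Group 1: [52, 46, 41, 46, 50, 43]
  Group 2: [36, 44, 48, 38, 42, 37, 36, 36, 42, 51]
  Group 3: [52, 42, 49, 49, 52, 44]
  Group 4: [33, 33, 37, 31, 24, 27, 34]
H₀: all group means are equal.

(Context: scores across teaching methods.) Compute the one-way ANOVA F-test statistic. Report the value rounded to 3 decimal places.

test statistic = 17.069

Group means [46.33, 41.00, 48.00, 31.29], grand mean 41.207
SSB = Σnᵢ(x̄ᵢ−x̄)² = 1123.997; SSW = ΣΣ(x−x̄ᵢ)² = 548.762
MSB = 1123.997/3 = 374.6656; MSW = 548.762/25 = 21.9505
F = MSB/MSW = 17.0687
df = (3, 25)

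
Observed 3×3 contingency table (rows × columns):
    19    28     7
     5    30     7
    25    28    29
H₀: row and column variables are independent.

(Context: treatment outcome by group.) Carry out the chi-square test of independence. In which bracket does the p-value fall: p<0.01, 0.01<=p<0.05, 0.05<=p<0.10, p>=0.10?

Row totals [54, 42, 82], col totals [49, 86, 43], n=178
χ² = (19−14.87)²/14.87 + (28−26.09)²/26.09 + (7−13.04)²/13.04 + (5−11.56)²/11.56 + (30−20.29)²/20.29 + (7−10.15)²/10.15 + (25−22.57)²/22.57 + (28−39.62)²/39.62 + (29−19.81)²/19.81 = 21.3674
df = 4
p-value (upper-tail) = 0.00027
→ bracket: p<0.01

p-value bracket: p<0.01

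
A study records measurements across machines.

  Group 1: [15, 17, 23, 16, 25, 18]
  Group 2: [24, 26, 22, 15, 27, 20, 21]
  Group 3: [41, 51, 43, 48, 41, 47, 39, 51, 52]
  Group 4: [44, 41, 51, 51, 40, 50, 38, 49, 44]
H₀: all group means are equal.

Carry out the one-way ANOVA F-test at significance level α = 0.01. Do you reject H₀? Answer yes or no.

reject H₀: yes

Group means [19.00, 22.14, 45.89, 45.33], grand mean 35.161
SSB = Σnᵢ(x̄ᵢ−x̄)² = 4720.448; SSW = ΣΣ(x−x̄ᵢ)² = 583.746
MSB = 4720.448/3 = 1573.4825; MSW = 583.746/27 = 21.6202
F = MSB/MSW = 72.7783
df = (3, 27)
p-value (upper-tail) = 0.00000
At α=0.01: p < α → reject H₀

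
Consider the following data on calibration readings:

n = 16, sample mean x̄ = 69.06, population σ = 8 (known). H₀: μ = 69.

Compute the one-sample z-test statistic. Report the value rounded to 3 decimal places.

test statistic = 0.030

SE = σ/√n = 8/√16 = 2.0000
z = (x̄−μ₀)/SE = (69.06−69)/2.0000 = 0.0300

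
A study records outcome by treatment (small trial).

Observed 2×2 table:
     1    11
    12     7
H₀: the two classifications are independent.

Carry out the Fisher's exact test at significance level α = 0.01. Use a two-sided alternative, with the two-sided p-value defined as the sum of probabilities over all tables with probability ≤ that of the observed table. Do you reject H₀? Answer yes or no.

reject H₀: yes

Margins: r₁=12, r₂=19, c₁=13, c₂=18, n=31
p_obs = C(12,1)·C(19,12)/C(31,13); sum pmf over tables with pmf ≤ p_obs
p-value (two-sided) = 0.00338
At α=0.01: p < α → reject H₀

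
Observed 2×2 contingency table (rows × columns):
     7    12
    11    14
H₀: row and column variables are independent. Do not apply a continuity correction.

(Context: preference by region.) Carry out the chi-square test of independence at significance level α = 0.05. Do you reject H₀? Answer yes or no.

Row totals [19, 25], col totals [18, 26], n=44
χ² = (7−7.77)²/7.77 + (12−11.23)²/11.23 + (11−10.23)²/10.23 + (14−14.77)²/14.77 = 0.2288
df = 1
p-value (upper-tail) = 0.63241
At α=0.05: p ≥ α → fail to reject H₀

reject H₀: no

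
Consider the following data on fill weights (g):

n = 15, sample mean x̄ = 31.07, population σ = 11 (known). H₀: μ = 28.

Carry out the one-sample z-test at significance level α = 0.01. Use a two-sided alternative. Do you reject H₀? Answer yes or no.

reject H₀: no

SE = σ/√n = 11/√15 = 2.8402
z = (x̄−μ₀)/SE = (31.07−28)/2.8402 = 1.0809
p-value (two-sided) = 0.27974
At α=0.01: p ≥ α → fail to reject H₀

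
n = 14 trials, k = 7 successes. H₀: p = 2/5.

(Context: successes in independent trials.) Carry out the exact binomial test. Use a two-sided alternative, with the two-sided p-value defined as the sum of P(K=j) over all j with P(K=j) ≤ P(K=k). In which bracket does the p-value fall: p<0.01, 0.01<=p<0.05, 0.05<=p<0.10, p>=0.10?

Exact binomial: n=14, k=7, p₀=2/5=0.4000
P(X=j) = C(n,j)·p₀^j·(1−p₀)^(n−j); p = Σ P(X=j) over j with P(X=j) ≤ P(X=7)
p-value (two-sided) = 0.58680
→ bracket: p>=0.10

p-value bracket: p>=0.10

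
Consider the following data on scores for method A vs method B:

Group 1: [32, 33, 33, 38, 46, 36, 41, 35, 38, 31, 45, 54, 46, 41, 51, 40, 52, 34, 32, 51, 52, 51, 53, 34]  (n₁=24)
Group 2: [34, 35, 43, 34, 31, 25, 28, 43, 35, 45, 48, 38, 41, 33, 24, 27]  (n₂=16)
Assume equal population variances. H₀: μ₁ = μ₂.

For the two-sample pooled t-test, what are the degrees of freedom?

df = n₁ + n₂ − 2 = 24 + 16 − 2 = 38

degrees of freedom = 38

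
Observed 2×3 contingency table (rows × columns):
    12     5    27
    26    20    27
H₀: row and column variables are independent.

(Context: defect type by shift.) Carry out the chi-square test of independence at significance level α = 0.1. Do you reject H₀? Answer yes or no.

Row totals [44, 73], col totals [38, 25, 54], n=117
χ² = (12−14.29)²/14.29 + (5−9.40)²/9.40 + (27−20.31)²/20.31 + (26−23.71)²/23.71 + (20−15.60)²/15.60 + (27−33.69)²/33.69 = 7.4261
df = 2
p-value (upper-tail) = 0.02440
At α=0.1: p < α → reject H₀

reject H₀: yes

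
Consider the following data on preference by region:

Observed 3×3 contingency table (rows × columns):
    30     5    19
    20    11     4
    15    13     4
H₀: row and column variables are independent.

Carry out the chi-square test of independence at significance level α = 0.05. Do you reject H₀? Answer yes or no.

reject H₀: yes

Row totals [54, 35, 32], col totals [65, 29, 27], n=121
χ² = (30−29.01)²/29.01 + (5−12.94)²/12.94 + (19−12.05)²/12.05 + (20−18.80)²/18.80 + (11−8.39)²/8.39 + (4−7.81)²/7.81 + (15−17.19)²/17.19 + (13−7.67)²/7.67 + (4−7.14)²/7.14 = 17.0301
df = 4
p-value (upper-tail) = 0.00191
At α=0.05: p < α → reject H₀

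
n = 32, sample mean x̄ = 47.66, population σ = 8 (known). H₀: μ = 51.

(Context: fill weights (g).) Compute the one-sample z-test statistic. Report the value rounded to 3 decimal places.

SE = σ/√n = 8/√32 = 1.4142
z = (x̄−μ₀)/SE = (47.66−51)/1.4142 = -2.3617

test statistic = -2.362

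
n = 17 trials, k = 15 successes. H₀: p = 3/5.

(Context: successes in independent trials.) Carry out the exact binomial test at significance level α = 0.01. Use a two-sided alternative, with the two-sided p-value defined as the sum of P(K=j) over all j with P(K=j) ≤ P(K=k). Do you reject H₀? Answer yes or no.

Exact binomial: n=17, k=15, p₀=3/5=0.6000
P(X=j) = C(n,j)·p₀^j·(1−p₀)^(n−j); p = Σ P(X=j) over j with P(X=j) ≤ P(X=15)
p-value (two-sided) = 0.02291
At α=0.01: p ≥ α → fail to reject H₀

reject H₀: no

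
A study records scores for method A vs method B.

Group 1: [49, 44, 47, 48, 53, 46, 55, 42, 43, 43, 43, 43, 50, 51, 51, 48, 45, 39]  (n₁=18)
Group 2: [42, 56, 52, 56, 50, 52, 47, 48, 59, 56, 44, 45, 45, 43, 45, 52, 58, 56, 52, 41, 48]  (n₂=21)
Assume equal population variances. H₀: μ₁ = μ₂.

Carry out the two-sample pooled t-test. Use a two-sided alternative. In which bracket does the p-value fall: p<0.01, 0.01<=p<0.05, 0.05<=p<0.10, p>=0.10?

p-value bracket: 0.05<=p<0.10

x̄₁=46.667, s₁=4.284, n₁=18
x̄₂=49.857, s₂=5.597, n₂=21
s_p² = [17·4.284² + 20·5.597²]/37 = 25.3668
SE = √(s_p²·(1/18+1/21)) = 1.6178
t = (46.667−49.857)/1.6178 = -1.9721
df = 37
p-value (two-sided) = 0.05610
→ bracket: 0.05<=p<0.10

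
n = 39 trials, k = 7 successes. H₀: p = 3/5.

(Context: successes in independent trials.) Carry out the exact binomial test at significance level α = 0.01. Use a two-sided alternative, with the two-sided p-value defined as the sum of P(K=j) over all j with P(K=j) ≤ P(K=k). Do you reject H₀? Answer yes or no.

reject H₀: yes

Exact binomial: n=39, k=7, p₀=3/5=0.6000
P(X=j) = C(n,j)·p₀^j·(1−p₀)^(n−j); p = Σ P(X=j) over j with P(X=j) ≤ P(X=7)
p-value (two-sided) = 0.00000
At α=0.01: p < α → reject H₀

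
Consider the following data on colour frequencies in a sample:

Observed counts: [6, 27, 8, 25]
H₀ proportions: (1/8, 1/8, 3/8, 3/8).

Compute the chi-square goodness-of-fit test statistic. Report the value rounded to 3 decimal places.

n = 66; E_i = n·p_i = [8.25, 8.25, 24.75, 24.75]
χ² = (6−8.25)²/8.25 + (27−8.25)²/8.25 + (8−24.75)²/24.75 + (25−24.75)²/24.75 = 54.5657
df = 3

test statistic = 54.566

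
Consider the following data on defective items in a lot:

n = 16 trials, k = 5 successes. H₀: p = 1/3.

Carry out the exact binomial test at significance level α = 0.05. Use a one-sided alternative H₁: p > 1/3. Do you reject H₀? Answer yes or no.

Exact binomial: n=16, k=5, p₀=1/3=0.3333
P(X≥5) from Σ C(n,i)·p₀^i·(1−p₀)^(n−i)
p-value (one-sided, H₁ greater) = 0.66088
At α=0.05: p ≥ α → fail to reject H₀

reject H₀: no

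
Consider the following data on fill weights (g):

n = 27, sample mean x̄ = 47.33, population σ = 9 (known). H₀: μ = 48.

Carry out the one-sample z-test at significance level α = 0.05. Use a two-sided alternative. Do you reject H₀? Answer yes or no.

reject H₀: no

SE = σ/√n = 9/√27 = 1.7321
z = (x̄−μ₀)/SE = (47.33−48)/1.7321 = -0.3868
p-value (two-sided) = 0.69889
At α=0.05: p ≥ α → fail to reject H₀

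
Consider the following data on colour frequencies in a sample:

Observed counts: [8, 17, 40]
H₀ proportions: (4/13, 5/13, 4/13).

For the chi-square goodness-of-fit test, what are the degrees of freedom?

df = k − 1 = 3 − 1 = 2

degrees of freedom = 2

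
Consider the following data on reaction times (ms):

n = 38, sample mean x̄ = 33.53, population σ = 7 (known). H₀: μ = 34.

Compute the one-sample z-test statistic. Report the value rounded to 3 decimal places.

test statistic = -0.414

SE = σ/√n = 7/√38 = 1.1355
z = (x̄−μ₀)/SE = (33.53−34)/1.1355 = -0.4139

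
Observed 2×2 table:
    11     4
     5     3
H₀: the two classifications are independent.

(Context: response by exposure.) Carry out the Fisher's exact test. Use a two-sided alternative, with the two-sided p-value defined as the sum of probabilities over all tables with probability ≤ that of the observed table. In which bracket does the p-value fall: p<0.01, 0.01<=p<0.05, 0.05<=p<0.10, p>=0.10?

Margins: r₁=15, r₂=8, c₁=16, c₂=7, n=23
p_obs = C(15,11)·C(8,5)/C(23,16); sum pmf over tables with pmf ≤ p_obs
p-value (two-sided) = 0.65702
→ bracket: p>=0.10

p-value bracket: p>=0.10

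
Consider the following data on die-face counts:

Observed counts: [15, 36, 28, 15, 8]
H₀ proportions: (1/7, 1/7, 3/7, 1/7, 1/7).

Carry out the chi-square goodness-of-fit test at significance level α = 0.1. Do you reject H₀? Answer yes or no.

reject H₀: yes

n = 102; E_i = n·p_i = [14.57, 14.57, 43.71, 14.57, 14.57]
χ² = (15−14.57)²/14.57 + (36−14.57)²/14.57 + (28−43.71)²/43.71 + (15−14.57)²/14.57 + (8−14.57)²/14.57 = 40.1503
df = 4
p-value (upper-tail) = 0.00000
At α=0.1: p < α → reject H₀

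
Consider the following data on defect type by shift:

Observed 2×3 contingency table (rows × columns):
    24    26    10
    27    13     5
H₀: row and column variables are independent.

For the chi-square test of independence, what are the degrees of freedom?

degrees of freedom = 2

df = (r−1)(c−1) = (2−1)·(3−1) = 2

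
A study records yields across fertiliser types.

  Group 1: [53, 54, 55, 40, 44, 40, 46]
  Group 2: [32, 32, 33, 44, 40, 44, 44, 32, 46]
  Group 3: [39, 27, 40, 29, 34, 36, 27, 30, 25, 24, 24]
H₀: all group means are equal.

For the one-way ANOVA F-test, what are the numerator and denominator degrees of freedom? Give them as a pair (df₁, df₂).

k = 3 groups, N = 27 total
df = (k−1, N−k) = (3−1, 27−3) = (2, 24)

degrees of freedom = [2, 24]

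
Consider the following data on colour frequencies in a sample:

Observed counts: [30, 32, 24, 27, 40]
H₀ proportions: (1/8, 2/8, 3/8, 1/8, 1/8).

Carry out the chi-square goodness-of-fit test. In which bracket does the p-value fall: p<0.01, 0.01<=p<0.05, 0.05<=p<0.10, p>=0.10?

n = 153; E_i = n·p_i = [19.12, 38.25, 57.38, 19.12, 19.12]
χ² = (30−19.12)²/19.12 + (32−38.25)²/38.25 + (24−57.38)²/57.38 + (27−19.12)²/19.12 + (40−19.12)²/19.12 = 52.6471
df = 4
p-value (upper-tail) = 0.00000
→ bracket: p<0.01

p-value bracket: p<0.01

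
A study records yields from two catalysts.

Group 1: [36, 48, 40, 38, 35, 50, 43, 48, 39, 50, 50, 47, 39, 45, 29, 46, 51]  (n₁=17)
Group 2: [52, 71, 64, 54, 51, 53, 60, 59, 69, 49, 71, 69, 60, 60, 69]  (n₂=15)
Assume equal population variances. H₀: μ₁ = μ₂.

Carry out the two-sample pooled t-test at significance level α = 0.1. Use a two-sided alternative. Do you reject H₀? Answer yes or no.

reject H₀: yes

x̄₁=43.176, s₁=6.444, n₁=17
x̄₂=60.733, s₂=7.769, n₂=15
s_p² = [16·6.444² + 14·7.769²]/30 = 50.3135
SE = √(s_p²·(1/17+1/15)) = 2.5127
t = (43.176−60.733)/2.5127 = -6.9871
df = 30
p-value (two-sided) = 0.00000
At α=0.1: p < α → reject H₀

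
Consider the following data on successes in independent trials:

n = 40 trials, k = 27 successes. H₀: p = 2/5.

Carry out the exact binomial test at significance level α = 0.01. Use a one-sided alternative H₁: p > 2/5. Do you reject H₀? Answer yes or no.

reject H₀: yes

Exact binomial: n=40, k=27, p₀=2/5=0.4000
P(X≥27) from Σ C(n,i)·p₀^i·(1−p₀)^(n−i)
p-value (one-sided, H₁ greater) = 0.00040
At α=0.01: p < α → reject H₀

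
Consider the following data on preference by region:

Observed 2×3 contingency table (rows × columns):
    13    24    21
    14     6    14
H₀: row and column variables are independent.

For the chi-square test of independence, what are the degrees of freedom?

degrees of freedom = 2

df = (r−1)(c−1) = (2−1)·(3−1) = 2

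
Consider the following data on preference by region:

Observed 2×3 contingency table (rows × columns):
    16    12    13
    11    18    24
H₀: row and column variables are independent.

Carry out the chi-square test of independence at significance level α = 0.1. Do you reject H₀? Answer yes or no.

reject H₀: no

Row totals [41, 53], col totals [27, 30, 37], n=94
χ² = (16−11.78)²/11.78 + (12−13.09)²/13.09 + (13−16.14)²/16.14 + (11−15.22)²/15.22 + (18−16.91)²/16.91 + (24−20.86)²/20.86 = 3.9283
df = 2
p-value (upper-tail) = 0.14028
At α=0.1: p ≥ α → fail to reject H₀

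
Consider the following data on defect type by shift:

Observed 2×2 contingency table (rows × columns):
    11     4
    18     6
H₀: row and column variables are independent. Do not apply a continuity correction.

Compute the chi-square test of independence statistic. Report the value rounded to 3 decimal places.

Row totals [15, 24], col totals [29, 10], n=39
χ² = (11−11.15)²/11.15 + (4−3.85)²/3.85 + (18−17.85)²/17.85 + (6−6.15)²/6.15 = 0.0134
df = 1

test statistic = 0.013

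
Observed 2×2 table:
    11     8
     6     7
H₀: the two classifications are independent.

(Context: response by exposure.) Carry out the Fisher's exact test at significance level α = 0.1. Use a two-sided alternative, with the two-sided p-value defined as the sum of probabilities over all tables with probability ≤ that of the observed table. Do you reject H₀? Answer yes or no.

reject H₀: no

Margins: r₁=19, r₂=13, c₁=17, c₂=15, n=32
p_obs = C(19,11)·C(13,6)/C(32,17); sum pmf over tables with pmf ≤ p_obs
p-value (two-sided) = 0.71979
At α=0.1: p ≥ α → fail to reject H₀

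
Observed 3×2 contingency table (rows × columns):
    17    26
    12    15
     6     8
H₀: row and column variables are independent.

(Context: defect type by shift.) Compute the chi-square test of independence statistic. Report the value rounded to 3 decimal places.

test statistic = 0.174

Row totals [43, 27, 14], col totals [35, 49], n=84
χ² = (17−17.92)²/17.92 + (26−25.08)²/25.08 + (12−11.25)²/11.25 + (15−15.75)²/15.75 + (6−5.83)²/5.83 + (8−8.17)²/8.17 = 0.1743
df = 2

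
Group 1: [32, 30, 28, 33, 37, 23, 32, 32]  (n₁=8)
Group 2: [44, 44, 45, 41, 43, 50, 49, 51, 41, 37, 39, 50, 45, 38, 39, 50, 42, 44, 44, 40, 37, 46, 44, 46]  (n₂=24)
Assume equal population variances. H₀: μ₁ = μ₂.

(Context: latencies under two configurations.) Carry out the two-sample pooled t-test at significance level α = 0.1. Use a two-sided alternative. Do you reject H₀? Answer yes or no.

reject H₀: yes

x̄₁=30.875, s₁=4.086, n₁=8
x̄₂=43.708, s₂=4.237, n₂=24
s_p² = [7·4.086² + 23·4.237²]/30 = 17.6611
SE = √(s_p²·(1/8+1/24)) = 1.7157
t = (30.875−43.708)/1.7157 = -7.4801
df = 30
p-value (two-sided) = 0.00000
At α=0.1: p < α → reject H₀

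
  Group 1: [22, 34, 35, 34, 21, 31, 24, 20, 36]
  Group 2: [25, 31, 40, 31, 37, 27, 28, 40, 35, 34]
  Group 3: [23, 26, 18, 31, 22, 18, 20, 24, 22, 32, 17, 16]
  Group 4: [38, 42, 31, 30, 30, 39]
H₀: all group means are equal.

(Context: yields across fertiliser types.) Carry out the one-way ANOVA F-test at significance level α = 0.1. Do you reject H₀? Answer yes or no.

Group means [28.56, 32.80, 22.42, 35.00], grand mean 28.757
SSB = Σnᵢ(x̄ᵢ−x̄)² = 880.072; SSW = ΣΣ(x−x̄ᵢ)² = 1044.739
MSB = 880.072/3 = 293.3573; MSW = 1044.739/33 = 31.6588
F = MSB/MSW = 9.2662
df = (3, 33)
p-value (upper-tail) = 0.00014
At α=0.1: p < α → reject H₀

reject H₀: yes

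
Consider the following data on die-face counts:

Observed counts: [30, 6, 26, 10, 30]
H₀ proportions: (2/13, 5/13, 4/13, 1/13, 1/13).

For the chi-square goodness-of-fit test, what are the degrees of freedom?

degrees of freedom = 4

df = k − 1 = 5 − 1 = 4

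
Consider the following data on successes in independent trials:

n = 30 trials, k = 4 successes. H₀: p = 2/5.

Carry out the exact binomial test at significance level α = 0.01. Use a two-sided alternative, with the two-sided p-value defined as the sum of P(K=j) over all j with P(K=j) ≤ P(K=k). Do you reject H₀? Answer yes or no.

reject H₀: yes

Exact binomial: n=30, k=4, p₀=2/5=0.4000
P(X=j) = C(n,j)·p₀^j·(1−p₀)^(n−j); p = Σ P(X=j) over j with P(X=j) ≤ P(X=4)
p-value (two-sided) = 0.00237
At α=0.01: p < α → reject H₀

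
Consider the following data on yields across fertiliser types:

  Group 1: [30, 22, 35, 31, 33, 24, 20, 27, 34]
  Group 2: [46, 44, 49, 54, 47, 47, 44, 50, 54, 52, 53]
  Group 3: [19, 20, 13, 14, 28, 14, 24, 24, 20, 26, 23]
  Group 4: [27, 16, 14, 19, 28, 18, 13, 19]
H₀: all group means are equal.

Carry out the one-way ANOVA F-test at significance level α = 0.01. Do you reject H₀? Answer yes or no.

reject H₀: yes

Group means [28.44, 49.09, 20.45, 19.25], grand mean 30.128
SSB = Σnᵢ(x̄ᵢ−x̄)² = 5957.000; SSW = ΣΣ(x−x̄ᵢ)² = 857.359
MSB = 5957.000/3 = 1985.6668; MSW = 857.359/35 = 24.4960
F = MSB/MSW = 81.0610
df = (3, 35)
p-value (upper-tail) = 0.00000
At α=0.01: p < α → reject H₀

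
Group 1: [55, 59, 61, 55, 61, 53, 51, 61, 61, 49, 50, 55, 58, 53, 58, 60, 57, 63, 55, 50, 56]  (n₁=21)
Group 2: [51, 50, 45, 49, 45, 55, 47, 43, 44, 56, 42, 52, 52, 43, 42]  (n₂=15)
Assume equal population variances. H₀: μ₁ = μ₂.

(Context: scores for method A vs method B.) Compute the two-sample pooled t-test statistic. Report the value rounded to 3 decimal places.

x̄₁=56.238, s₁=4.182, n₁=21
x̄₂=47.733, s₂=4.743, n₂=15
s_p² = [20·4.182² + 14·4.743²]/34 = 19.5513
SE = √(s_p²·(1/21+1/15)) = 1.4948
t = (56.238−47.733)/1.4948 = 5.6896
df = 34

test statistic = 5.690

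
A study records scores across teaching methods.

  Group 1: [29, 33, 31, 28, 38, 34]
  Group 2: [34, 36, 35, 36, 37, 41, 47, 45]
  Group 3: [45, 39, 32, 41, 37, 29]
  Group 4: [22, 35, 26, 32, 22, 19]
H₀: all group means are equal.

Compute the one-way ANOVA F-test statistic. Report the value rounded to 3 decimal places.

Group means [32.17, 38.88, 37.17, 26.00], grand mean 33.962
SSB = Σnᵢ(x̄ᵢ−x̄)² = 654.420; SSW = ΣΣ(x−x̄ᵢ)² = 604.542
MSB = 654.420/3 = 218.1400; MSW = 604.542/22 = 27.4792
F = MSB/MSW = 7.9384
df = (3, 22)

test statistic = 7.938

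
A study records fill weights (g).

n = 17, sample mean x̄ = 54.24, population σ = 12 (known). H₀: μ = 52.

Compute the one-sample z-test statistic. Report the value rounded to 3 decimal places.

SE = σ/√n = 12/√17 = 2.9104
z = (x̄−μ₀)/SE = (54.24−52)/2.9104 = 0.7696

test statistic = 0.770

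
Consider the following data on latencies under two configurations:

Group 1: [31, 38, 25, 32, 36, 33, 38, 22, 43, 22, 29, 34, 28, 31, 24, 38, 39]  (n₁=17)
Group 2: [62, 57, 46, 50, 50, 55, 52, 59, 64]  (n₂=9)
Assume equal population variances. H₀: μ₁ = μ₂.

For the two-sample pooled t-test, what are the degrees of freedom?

df = n₁ + n₂ − 2 = 17 + 9 − 2 = 24

degrees of freedom = 24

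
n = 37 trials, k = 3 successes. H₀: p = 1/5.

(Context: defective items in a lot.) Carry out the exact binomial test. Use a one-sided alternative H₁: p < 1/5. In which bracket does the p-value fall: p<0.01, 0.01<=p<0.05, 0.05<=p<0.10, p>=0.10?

Exact binomial: n=37, k=3, p₀=1/5=0.2000
P(X≤3) from Σ C(n,i)·p₀^i·(1−p₀)^(n−i)
p-value (one-sided, H₁ less) = 0.04499
→ bracket: 0.01<=p<0.05

p-value bracket: 0.01<=p<0.05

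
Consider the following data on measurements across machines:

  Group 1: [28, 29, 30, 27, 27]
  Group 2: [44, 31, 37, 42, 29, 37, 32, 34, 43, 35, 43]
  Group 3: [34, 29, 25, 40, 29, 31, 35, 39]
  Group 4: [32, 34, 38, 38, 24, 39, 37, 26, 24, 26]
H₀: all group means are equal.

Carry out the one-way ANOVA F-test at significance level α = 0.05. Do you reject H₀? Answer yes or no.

Group means [28.20, 37.00, 32.75, 31.80], grand mean 33.176
SSB = Σnᵢ(x̄ᵢ−x̄)² = 305.041; SSW = ΣΣ(x−x̄ᵢ)² = 829.900
MSB = 305.041/3 = 101.6804; MSW = 829.900/30 = 27.6633
F = MSB/MSW = 3.6756
df = (3, 30)
p-value (upper-tail) = 0.02290
At α=0.05: p < α → reject H₀

reject H₀: yes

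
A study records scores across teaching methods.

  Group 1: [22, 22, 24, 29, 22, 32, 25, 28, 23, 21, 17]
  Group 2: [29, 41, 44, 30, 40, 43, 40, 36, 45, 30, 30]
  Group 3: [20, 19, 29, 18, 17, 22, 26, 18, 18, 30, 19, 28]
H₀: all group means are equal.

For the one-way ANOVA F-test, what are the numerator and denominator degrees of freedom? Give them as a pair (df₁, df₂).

k = 3 groups, N = 34 total
df = (k−1, N−k) = (3−1, 34−3) = (2, 31)

degrees of freedom = [2, 31]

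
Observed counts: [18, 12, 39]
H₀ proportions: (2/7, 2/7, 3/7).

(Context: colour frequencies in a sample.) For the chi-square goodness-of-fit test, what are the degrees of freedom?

degrees of freedom = 2

df = k − 1 = 3 − 1 = 2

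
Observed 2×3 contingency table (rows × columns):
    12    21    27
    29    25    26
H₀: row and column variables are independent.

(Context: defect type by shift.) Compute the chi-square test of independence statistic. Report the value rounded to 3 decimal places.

test statistic = 4.653

Row totals [60, 80], col totals [41, 46, 53], n=140
χ² = (12−17.57)²/17.57 + (21−19.71)²/19.71 + (27−22.71)²/22.71 + (29−23.43)²/23.43 + (25−26.29)²/26.29 + (26−30.29)²/30.29 = 4.6533
df = 2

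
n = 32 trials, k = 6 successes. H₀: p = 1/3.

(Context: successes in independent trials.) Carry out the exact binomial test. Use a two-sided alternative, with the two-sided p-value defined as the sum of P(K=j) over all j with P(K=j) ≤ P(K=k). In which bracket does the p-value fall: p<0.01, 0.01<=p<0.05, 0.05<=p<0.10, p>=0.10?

p-value bracket: 0.05<=p<0.10

Exact binomial: n=32, k=6, p₀=1/3=0.3333
P(X=j) = C(n,j)·p₀^j·(1−p₀)^(n−j); p = Σ P(X=j) over j with P(X=j) ≤ P(X=6)
p-value (two-sided) = 0.09203
→ bracket: 0.05<=p<0.10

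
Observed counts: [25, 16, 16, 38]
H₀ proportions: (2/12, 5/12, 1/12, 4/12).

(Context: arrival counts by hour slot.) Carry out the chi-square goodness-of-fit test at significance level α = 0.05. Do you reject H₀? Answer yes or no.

n = 95; E_i = n·p_i = [15.83, 39.58, 7.92, 31.67]
χ² = (25−15.83)²/15.83 + (16−39.58)²/39.58 + (16−7.92)²/7.92 + (38−31.67)²/31.67 = 28.8779
df = 3
p-value (upper-tail) = 0.00000
At α=0.05: p < α → reject H₀

reject H₀: yes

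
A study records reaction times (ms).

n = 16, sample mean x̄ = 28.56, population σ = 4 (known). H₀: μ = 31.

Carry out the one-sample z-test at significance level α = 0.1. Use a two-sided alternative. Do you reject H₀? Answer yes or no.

reject H₀: yes

SE = σ/√n = 4/√16 = 1.0000
z = (x̄−μ₀)/SE = (28.56−31)/1.0000 = -2.4400
p-value (two-sided) = 0.01469
At α=0.1: p < α → reject H₀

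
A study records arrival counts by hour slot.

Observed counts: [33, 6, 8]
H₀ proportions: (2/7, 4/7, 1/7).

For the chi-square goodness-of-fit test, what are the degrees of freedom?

degrees of freedom = 2

df = k − 1 = 3 − 1 = 2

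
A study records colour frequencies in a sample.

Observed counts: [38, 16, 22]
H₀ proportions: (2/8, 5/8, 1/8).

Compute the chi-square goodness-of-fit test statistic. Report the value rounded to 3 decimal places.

n = 76; E_i = n·p_i = [19.00, 47.50, 9.50]
χ² = (38−19.00)²/19.00 + (16−47.50)²/47.50 + (22−9.50)²/9.50 = 56.3368
df = 2

test statistic = 56.337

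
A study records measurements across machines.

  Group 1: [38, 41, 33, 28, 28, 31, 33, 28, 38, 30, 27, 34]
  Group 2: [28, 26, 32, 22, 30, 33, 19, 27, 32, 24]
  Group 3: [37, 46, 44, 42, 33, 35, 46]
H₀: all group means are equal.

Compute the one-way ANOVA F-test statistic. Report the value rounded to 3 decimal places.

test statistic = 15.320

Group means [32.42, 27.30, 40.43], grand mean 32.586
SSB = Σnᵢ(x̄ᵢ−x̄)² = 710.304; SSW = ΣΣ(x−x̄ᵢ)² = 602.731
MSB = 710.304/2 = 355.1518; MSW = 602.731/26 = 23.1820
F = MSB/MSW = 15.3202
df = (2, 26)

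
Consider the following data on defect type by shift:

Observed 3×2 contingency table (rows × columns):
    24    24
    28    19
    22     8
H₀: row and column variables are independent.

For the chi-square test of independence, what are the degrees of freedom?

degrees of freedom = 2

df = (r−1)(c−1) = (3−1)·(2−1) = 2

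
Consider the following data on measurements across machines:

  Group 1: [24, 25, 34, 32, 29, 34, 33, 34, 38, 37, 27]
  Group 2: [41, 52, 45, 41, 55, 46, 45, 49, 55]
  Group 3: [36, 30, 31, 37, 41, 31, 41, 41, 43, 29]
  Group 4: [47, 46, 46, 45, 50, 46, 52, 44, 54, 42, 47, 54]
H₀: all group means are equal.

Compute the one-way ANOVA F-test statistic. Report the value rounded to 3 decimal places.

Group means [31.55, 47.67, 36.00, 47.75], grand mean 40.690
SSB = Σnᵢ(x̄ᵢ−x̄)² = 2175.999; SSW = ΣΣ(x−x̄ᵢ)² = 878.977
MSB = 2175.999/3 = 725.3330; MSW = 878.977/38 = 23.1310
F = MSB/MSW = 31.3576
df = (3, 38)

test statistic = 31.358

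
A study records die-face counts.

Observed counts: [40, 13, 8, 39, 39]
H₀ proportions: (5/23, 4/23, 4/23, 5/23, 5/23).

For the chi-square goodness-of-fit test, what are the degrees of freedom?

df = k − 1 = 5 − 1 = 4

degrees of freedom = 4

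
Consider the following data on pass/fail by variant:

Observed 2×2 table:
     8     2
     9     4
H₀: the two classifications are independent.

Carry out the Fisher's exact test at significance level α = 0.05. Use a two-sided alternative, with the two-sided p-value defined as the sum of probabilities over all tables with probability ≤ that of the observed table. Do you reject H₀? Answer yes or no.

reject H₀: no

Margins: r₁=10, r₂=13, c₁=17, c₂=6, n=23
p_obs = C(10,8)·C(13,9)/C(23,17); sum pmf over tables with pmf ≤ p_obs
p-value (two-sided) = 0.66002
At α=0.05: p ≥ α → fail to reject H₀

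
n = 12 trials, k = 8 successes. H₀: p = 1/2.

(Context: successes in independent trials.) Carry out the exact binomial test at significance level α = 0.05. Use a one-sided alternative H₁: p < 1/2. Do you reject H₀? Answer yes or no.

reject H₀: no

Exact binomial: n=12, k=8, p₀=1/2=0.5000
P(X≤8) from Σ C(n,i)·p₀^i·(1−p₀)^(n−i)
p-value (one-sided, H₁ less) = 0.92700
At α=0.05: p ≥ α → fail to reject H₀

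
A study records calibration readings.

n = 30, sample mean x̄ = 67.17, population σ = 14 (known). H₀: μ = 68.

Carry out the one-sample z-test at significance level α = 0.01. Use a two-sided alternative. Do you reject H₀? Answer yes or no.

reject H₀: no

SE = σ/√n = 14/√30 = 2.5560
z = (x̄−μ₀)/SE = (67.17−68)/2.5560 = -0.3247
p-value (two-sided) = 0.74539
At α=0.01: p ≥ α → fail to reject H₀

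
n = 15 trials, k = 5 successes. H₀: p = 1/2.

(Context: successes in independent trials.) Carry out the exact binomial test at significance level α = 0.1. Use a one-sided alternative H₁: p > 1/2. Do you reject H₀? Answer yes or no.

Exact binomial: n=15, k=5, p₀=1/2=0.5000
P(X≥5) from Σ C(n,i)·p₀^i·(1−p₀)^(n−i)
p-value (one-sided, H₁ greater) = 0.94077
At α=0.1: p ≥ α → fail to reject H₀

reject H₀: no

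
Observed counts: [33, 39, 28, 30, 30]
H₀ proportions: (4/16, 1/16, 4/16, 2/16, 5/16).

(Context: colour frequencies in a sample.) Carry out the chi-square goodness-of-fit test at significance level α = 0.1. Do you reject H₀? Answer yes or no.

n = 160; E_i = n·p_i = [40.00, 10.00, 40.00, 20.00, 50.00]
χ² = (33−40.00)²/40.00 + (39−10.00)²/10.00 + (28−40.00)²/40.00 + (30−20.00)²/20.00 + (30−50.00)²/50.00 = 101.9250
df = 4
p-value (upper-tail) = 0.00000
At α=0.1: p < α → reject H₀

reject H₀: yes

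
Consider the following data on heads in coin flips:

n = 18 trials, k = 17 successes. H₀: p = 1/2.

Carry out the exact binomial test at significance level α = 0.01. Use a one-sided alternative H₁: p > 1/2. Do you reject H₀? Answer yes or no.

Exact binomial: n=18, k=17, p₀=1/2=0.5000
P(X≥17) from Σ C(n,i)·p₀^i·(1−p₀)^(n−i)
p-value (one-sided, H₁ greater) = 0.00007
At α=0.01: p < α → reject H₀

reject H₀: yes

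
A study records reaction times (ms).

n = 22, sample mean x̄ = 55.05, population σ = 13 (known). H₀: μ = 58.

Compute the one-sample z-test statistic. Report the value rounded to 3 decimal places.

SE = σ/√n = 13/√22 = 2.7716
z = (x̄−μ₀)/SE = (55.05−58)/2.7716 = -1.0644

test statistic = -1.064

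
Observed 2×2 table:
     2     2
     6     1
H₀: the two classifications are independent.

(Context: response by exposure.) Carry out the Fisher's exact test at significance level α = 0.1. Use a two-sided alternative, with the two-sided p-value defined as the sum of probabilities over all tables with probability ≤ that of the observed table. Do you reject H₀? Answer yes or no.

reject H₀: no

Margins: r₁=4, r₂=7, c₁=8, c₂=3, n=11
p_obs = C(4,2)·C(7,6)/C(11,8); sum pmf over tables with pmf ≤ p_obs
p-value (two-sided) = 0.49091
At α=0.1: p ≥ α → fail to reject H₀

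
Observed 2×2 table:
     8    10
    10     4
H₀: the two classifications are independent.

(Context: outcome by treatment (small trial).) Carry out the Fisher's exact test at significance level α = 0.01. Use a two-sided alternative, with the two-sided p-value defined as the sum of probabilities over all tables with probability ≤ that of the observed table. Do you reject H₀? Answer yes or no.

Margins: r₁=18, r₂=14, c₁=18, c₂=14, n=32
p_obs = C(18,8)·C(14,10)/C(32,18); sum pmf over tables with pmf ≤ p_obs
p-value (two-sided) = 0.16487
At α=0.01: p ≥ α → fail to reject H₀

reject H₀: no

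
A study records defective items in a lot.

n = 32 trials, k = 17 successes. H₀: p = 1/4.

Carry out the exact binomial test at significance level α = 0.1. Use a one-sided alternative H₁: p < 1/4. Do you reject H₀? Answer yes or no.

Exact binomial: n=32, k=17, p₀=1/4=0.2500
P(X≤17) from Σ C(n,i)·p₀^i·(1−p₀)^(n−i)
p-value (one-sided, H₁ less) = 0.99984
At α=0.1: p ≥ α → fail to reject H₀

reject H₀: no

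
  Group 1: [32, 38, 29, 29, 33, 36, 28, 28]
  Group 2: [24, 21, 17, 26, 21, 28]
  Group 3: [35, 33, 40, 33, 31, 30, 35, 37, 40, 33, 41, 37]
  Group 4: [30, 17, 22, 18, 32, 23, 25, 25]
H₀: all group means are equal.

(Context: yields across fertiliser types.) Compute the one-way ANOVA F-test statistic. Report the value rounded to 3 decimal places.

Group means [31.62, 22.83, 35.42, 24.00], grand mean 29.618
SSB = Σnᵢ(x̄ᵢ−x̄)² = 964.404; SSW = ΣΣ(x−x̄ᵢ)² = 517.625
MSB = 964.404/3 = 321.4681; MSW = 517.625/30 = 17.2542
F = MSB/MSW = 18.6313
df = (3, 30)

test statistic = 18.631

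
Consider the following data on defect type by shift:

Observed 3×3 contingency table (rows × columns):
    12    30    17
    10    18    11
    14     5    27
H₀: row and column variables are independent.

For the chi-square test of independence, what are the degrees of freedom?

degrees of freedom = 4

df = (r−1)(c−1) = (3−1)·(3−1) = 4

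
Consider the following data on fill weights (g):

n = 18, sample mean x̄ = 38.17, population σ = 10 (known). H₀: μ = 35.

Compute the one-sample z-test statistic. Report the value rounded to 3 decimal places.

SE = σ/√n = 10/√18 = 2.3570
z = (x̄−μ₀)/SE = (38.17−35)/2.3570 = 1.3449

test statistic = 1.345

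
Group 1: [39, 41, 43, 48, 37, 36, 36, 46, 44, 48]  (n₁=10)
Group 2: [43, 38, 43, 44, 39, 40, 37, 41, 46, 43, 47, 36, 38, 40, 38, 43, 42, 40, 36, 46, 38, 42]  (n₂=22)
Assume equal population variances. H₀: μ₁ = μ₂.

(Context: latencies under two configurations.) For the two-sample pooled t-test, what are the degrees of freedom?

df = n₁ + n₂ − 2 = 10 + 22 − 2 = 30

degrees of freedom = 30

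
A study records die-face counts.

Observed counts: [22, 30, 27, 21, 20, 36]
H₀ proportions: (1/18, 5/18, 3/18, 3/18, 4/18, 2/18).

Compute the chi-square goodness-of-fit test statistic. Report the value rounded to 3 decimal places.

n = 156; E_i = n·p_i = [8.67, 43.33, 26.00, 26.00, 34.67, 17.33]
χ² = (22−8.67)²/8.67 + (30−43.33)²/43.33 + (27−26.00)²/26.00 + (21−26.00)²/26.00 + (20−34.67)²/34.67 + (36−17.33)²/17.33 = 51.9231
df = 5

test statistic = 51.923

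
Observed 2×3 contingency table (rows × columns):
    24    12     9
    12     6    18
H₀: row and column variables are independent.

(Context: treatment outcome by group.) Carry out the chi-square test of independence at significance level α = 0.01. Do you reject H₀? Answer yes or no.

Row totals [45, 36], col totals [36, 18, 27], n=81
χ² = (24−20.00)²/20.00 + (12−10.00)²/10.00 + (9−15.00)²/15.00 + (12−16.00)²/16.00 + (6−8.00)²/8.00 + (18−12.00)²/12.00 = 8.1000
df = 2
p-value (upper-tail) = 0.01742
At α=0.01: p ≥ α → fail to reject H₀

reject H₀: no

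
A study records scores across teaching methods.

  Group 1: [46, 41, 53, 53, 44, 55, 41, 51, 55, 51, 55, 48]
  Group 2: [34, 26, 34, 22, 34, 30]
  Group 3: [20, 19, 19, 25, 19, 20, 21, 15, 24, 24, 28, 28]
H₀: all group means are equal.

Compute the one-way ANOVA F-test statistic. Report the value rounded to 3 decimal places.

test statistic = 104.291

Group means [49.42, 30.00, 21.83], grand mean 34.500
SSB = Σnᵢ(x̄ᵢ−x̄)² = 4716.917; SSW = ΣΣ(x−x̄ᵢ)² = 610.583
MSB = 4716.917/2 = 2358.4583; MSW = 610.583/27 = 22.6142
F = MSB/MSW = 104.2910
df = (2, 27)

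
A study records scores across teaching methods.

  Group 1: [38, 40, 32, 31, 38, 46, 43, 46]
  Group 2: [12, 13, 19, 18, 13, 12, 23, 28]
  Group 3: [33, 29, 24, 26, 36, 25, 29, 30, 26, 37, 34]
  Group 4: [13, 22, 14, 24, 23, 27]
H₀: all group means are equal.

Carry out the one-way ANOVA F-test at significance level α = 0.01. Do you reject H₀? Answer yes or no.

reject H₀: yes

Group means [39.25, 17.25, 29.91, 20.50], grand mean 27.394
SSB = Σnᵢ(x̄ᵢ−x̄)² = 2302.470; SSW = ΣΣ(x−x̄ᵢ)² = 839.409
MSB = 2302.470/3 = 767.4899; MSW = 839.409/29 = 28.9451
F = MSB/MSW = 26.5153
df = (3, 29)
p-value (upper-tail) = 0.00000
At α=0.01: p < α → reject H₀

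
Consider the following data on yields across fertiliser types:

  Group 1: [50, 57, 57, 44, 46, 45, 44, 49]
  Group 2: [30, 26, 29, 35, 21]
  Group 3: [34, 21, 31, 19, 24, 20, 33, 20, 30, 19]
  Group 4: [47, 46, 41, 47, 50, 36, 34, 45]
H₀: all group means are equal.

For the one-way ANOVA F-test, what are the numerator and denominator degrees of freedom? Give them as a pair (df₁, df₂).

degrees of freedom = [3, 27]

k = 4 groups, N = 31 total
df = (k−1, N−k) = (4−1, 31−4) = (3, 27)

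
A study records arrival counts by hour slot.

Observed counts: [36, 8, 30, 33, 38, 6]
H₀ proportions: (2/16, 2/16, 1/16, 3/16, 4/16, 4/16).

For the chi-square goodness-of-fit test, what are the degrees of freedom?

degrees of freedom = 5

df = k − 1 = 6 − 1 = 5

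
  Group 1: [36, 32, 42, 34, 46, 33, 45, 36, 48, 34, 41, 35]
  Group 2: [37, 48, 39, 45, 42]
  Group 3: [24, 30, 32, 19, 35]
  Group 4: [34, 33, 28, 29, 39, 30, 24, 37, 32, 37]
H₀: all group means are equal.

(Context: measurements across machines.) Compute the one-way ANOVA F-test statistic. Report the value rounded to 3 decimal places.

Group means [38.50, 42.20, 28.00, 32.30], grand mean 35.500
SSB = Σnᵢ(x̄ᵢ−x̄)² = 716.100; SSW = ΣΣ(x−x̄ᵢ)² = 785.900
MSB = 716.100/3 = 238.7000; MSW = 785.900/28 = 28.0679
F = MSB/MSW = 8.5044
df = (3, 28)

test statistic = 8.504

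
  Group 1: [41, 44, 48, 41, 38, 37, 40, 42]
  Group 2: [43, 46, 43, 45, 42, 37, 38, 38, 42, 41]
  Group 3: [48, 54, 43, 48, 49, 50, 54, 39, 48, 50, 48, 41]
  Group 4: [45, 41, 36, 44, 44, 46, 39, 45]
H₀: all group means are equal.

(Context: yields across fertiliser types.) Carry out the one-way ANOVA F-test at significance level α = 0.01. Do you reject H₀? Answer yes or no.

reject H₀: yes

Group means [41.38, 41.50, 47.67, 42.50], grand mean 43.632
SSB = Σnᵢ(x̄ᵢ−x̄)² = 291.800; SSW = ΣΣ(x−x̄ᵢ)² = 487.042
MSB = 291.800/3 = 97.2668; MSW = 487.042/34 = 14.3248
F = MSB/MSW = 6.7901
df = (3, 34)
p-value (upper-tail) = 0.00104
At α=0.01: p < α → reject H₀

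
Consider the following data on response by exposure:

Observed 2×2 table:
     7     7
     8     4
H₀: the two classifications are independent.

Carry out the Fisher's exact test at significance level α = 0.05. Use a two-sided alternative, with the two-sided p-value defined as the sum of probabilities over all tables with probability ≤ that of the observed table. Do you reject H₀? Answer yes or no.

Margins: r₁=14, r₂=12, c₁=15, c₂=11, n=26
p_obs = C(14,7)·C(12,8)/C(26,15); sum pmf over tables with pmf ≤ p_obs
p-value (two-sided) = 0.45274
At α=0.05: p ≥ α → fail to reject H₀

reject H₀: no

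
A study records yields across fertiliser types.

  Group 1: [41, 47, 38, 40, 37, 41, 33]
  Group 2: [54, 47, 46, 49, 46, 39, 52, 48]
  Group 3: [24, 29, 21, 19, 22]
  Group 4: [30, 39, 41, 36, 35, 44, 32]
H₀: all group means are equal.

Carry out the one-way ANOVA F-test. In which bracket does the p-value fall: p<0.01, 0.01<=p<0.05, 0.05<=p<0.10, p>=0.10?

Group means [39.57, 47.62, 23.00, 36.71], grand mean 38.148
SSB = Σnᵢ(x̄ᵢ−x̄)² = 1894.390; SSW = ΣΣ(x−x̄ᵢ)² = 459.018
MSB = 1894.390/3 = 631.4632; MSW = 459.018/23 = 19.9573
F = MSB/MSW = 31.6407
df = (3, 23)
p-value (upper-tail) = 0.00000
→ bracket: p<0.01

p-value bracket: p<0.01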